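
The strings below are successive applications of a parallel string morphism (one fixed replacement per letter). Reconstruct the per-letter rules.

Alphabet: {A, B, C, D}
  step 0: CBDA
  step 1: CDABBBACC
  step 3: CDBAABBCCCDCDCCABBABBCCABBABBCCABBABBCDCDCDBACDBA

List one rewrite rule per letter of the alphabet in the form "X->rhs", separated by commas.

A->CC, B->ABB, C->CD, D->BA

  step 0 ⇒ step 1: CBDA ⇒ CD·ABB·BA·CC
    A ↦ CC
    B ↦ ABB
    C ↦ CD
    D ↦ BA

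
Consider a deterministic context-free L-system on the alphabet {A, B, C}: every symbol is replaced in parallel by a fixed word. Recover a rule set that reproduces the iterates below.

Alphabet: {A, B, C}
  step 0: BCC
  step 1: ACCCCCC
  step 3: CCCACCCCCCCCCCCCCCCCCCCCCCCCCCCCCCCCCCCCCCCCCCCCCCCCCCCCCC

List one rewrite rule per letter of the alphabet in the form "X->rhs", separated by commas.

A->CB, B->A, C->CCC

  step 0 ⇒ step 1: BCC ⇒ A·CCC·CCC
    B ↦ A
    C ↦ CCC
    A ↦ CB  (constrained at step 1)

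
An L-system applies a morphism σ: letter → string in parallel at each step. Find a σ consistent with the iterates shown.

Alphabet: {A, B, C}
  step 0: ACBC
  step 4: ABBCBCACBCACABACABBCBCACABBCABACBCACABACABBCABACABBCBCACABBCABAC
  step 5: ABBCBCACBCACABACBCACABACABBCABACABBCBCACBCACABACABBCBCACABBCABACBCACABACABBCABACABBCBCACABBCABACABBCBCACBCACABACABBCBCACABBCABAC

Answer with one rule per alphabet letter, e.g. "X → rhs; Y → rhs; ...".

A->AB, B->BC, C->AC

  step 4 ⇒ step 5: ABBCBCACBCACABACABBCBCACABBCABACBCACABACABBCABACABBCBCACABBCABAC ⇒ AB·BC·BC·AC·BC·AC·AB·AC·BC·AC·AB·AC·AB·BC·AB·AC·AB·BC·BC·AC·BC·AC·AB·AC·AB·BC·BC·AC·AB·BC·AB·AC·BC·AC·AB·AC·AB·BC·AB·AC·AB·BC·BC·AC·AB·BC·AB·AC·AB·BC·BC·AC·BC·AC·AB·AC·AB·BC·BC·AC·AB·BC·AB·AC
    A ↦ AB
    B ↦ BC
    C ↦ AC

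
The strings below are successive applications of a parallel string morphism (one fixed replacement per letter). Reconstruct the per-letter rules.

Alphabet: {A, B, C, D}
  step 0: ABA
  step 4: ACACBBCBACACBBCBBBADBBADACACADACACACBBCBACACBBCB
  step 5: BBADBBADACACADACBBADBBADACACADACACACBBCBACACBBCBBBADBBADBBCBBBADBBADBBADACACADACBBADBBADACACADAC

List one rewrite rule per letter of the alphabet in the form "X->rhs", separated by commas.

A->BB, B->AC, C->AD, D->CB

  step 4 ⇒ step 5: ACACBBCBACACBBCBBBADBBADACACADACACACBBCBACACBBCB ⇒ BB·AD·BB·AD·AC·AC·AD·AC·BB·AD·BB·AD·AC·AC·AD·AC·AC·AC·BB·CB·AC·AC·BB·CB·BB·AD·BB·AD·BB·CB·BB·AD·BB·AD·BB·AD·AC·AC·AD·AC·BB·AD·BB·AD·AC·AC·AD·AC
    A ↦ BB
    B ↦ AC
    C ↦ AD
    D ↦ CB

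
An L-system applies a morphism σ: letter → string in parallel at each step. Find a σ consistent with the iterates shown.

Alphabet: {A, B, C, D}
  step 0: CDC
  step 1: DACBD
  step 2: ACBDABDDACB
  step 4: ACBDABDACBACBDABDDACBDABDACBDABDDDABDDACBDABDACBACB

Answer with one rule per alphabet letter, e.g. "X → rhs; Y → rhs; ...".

  step 1 ⇒ step 2: DACBD ⇒ ACB·DAB·D·D·ACB
    A ↦ DAB
    B ↦ D
    C ↦ D
    D ↦ ACB

A->DAB, B->D, C->D, D->ACB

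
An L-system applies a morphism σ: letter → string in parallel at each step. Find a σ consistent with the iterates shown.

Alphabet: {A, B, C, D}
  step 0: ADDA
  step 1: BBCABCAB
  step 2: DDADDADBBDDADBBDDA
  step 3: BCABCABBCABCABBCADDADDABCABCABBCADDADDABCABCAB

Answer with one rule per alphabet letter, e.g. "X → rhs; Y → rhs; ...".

  step 2 ⇒ step 3: DDADDADBBDDADBBDDA ⇒ BCA·BCA·B·BCA·BCA·B·BCA·DDA·DDA·BCA·BCA·B·BCA·DDA·DDA·BCA·BCA·B
    A ↦ B
    B ↦ DDA
    D ↦ BCA
  step 1 ⇒ step 2: BBCABCAB ⇒ DDA·DDA·DB·B·DDA·DB·B·DDA
    C ↦ DB

A->B, B->DDA, C->DB, D->BCA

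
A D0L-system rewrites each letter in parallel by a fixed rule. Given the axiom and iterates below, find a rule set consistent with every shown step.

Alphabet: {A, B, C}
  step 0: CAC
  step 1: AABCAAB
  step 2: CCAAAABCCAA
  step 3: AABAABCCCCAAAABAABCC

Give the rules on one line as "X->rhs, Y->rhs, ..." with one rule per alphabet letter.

  step 2 ⇒ step 3: CCAAAABCCAA ⇒ AAB·AAB·C·C·C·C·AA·AAB·AAB·C·C
    A ↦ C
    B ↦ AA
    C ↦ AAB

A->C, B->AA, C->AAB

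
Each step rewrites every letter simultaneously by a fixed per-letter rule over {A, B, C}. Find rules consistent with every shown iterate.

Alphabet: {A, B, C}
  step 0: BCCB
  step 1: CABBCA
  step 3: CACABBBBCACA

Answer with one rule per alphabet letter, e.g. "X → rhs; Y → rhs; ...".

  step 0 ⇒ step 1: BCCB ⇒ CA·B·B·CA
    B ↦ CA
    C ↦ B
    A ↦ B  (constrained at step 1)

A->B, B->CA, C->B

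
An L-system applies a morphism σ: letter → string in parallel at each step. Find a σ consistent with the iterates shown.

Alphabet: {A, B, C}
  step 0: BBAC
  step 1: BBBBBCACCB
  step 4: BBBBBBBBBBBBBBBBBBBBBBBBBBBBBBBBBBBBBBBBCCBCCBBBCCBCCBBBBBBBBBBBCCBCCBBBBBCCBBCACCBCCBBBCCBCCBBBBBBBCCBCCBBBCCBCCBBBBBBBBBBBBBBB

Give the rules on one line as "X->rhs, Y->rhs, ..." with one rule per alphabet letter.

  step 0 ⇒ step 1: BBAC ⇒ BB·BB·BCA·CCB
    A ↦ BCA
    B ↦ BB
    C ↦ CCB

A->BCA, B->BB, C->CCB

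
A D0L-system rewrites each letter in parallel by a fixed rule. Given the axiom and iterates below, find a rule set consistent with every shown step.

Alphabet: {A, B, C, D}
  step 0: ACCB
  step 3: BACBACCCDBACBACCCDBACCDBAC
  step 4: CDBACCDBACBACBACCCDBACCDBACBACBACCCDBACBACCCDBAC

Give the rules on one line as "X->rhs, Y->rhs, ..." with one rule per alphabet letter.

  step 3 ⇒ step 4: BACBACCCDBACBACCCDBACCDBAC ⇒ C·D·BAC·C·D·BAC·BAC·BAC·C·C·D·BAC·C·D·BAC·BAC·BAC·C·C·D·BAC·BAC·C·C·D·BAC
    A ↦ D
    B ↦ C
    C ↦ BAC
    D ↦ C

A->D, B->C, C->BAC, D->C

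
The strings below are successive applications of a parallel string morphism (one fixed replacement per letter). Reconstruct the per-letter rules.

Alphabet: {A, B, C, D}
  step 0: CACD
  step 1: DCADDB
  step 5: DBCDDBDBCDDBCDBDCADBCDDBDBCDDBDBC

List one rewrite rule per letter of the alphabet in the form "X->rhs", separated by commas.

  step 0 ⇒ step 1: CACD ⇒ D·CA·D·DB
    A ↦ CA
    C ↦ D
    D ↦ DB
    B ↦ C  (constrained at step 1)

A->CA, B->C, C->D, D->DB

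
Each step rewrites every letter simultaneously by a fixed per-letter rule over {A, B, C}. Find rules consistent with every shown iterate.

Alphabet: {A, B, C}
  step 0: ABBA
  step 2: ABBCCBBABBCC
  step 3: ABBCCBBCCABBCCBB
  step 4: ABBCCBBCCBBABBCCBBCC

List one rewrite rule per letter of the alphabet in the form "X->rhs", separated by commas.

  step 3 ⇒ step 4: ABBCCBBCCABBCCBB ⇒ ABB·C·C·B·B·C·C·B·B·ABB·C·C·B·B·C·C
    A ↦ ABB
    B ↦ C
    C ↦ B

A->ABB, B->C, C->B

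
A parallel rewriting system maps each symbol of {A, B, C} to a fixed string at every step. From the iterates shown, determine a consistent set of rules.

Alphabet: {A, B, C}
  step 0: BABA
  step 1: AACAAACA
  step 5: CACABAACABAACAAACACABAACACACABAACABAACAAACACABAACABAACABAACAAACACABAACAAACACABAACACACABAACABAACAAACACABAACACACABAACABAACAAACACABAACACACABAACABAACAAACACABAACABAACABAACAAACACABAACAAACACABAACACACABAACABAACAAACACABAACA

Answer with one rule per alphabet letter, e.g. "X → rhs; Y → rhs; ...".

  step 0 ⇒ step 1: BABA ⇒ AA·CA·AA·CA
    A ↦ CA
    B ↦ AA
    C ↦ BAA  (constrained at step 1)

A->CA, B->AA, C->BAA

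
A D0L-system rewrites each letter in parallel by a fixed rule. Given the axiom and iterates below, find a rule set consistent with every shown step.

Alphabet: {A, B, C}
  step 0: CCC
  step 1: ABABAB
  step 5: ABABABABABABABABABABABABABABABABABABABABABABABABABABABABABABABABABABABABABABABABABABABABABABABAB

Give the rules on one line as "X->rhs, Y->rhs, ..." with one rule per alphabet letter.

A->CC, B->CC, C->AB

  step 0 ⇒ step 1: CCC ⇒ AB·AB·AB
    C ↦ AB
    A ↦ CC  (constrained at step 1)
    B ↦ CC  (constrained at step 1)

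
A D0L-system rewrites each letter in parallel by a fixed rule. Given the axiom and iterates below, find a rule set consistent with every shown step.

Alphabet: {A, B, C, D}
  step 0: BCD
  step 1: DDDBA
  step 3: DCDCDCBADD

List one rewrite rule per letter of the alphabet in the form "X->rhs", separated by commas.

  step 0 ⇒ step 1: BCD ⇒ D·DD·BA
    B ↦ D
    C ↦ DD
    D ↦ BA
    A ↦ C  (constrained at step 1)

A->C, B->D, C->DD, D->BA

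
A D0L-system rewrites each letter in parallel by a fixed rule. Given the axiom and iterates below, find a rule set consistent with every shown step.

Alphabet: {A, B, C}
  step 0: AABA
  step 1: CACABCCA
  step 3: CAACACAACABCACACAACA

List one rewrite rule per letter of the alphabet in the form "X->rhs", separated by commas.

  step 0 ⇒ step 1: AABA ⇒ CA·CA·BC·CA
    A ↦ CA
    B ↦ BC
    C ↦ A  (constrained at step 1)

A->CA, B->BC, C->A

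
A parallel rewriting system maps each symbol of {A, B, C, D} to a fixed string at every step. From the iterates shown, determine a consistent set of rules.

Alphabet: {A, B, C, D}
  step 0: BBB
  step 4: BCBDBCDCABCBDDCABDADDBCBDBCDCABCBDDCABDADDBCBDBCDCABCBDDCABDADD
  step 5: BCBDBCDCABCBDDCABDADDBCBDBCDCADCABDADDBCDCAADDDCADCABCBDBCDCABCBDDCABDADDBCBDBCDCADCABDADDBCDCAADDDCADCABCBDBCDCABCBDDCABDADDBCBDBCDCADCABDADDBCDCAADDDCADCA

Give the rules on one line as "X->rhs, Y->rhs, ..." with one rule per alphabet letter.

  step 4 ⇒ step 5: BCBDBCDCABCBDDCABDADDBCBDBCDCABCBDDCABDADDBCBDBCDCABCBDDCABDADD ⇒ BC·BD·BC·DCA·BC·BD·DCA·BD·ADD·BC·BD·BC·DCA·DCA·BD·ADD·BC·DCA·ADD·DCA·DCA·BC·BD·BC·DCA·BC·BD·DCA·BD·ADD·BC·BD·BC·DCA·DCA·BD·ADD·BC·DCA·ADD·DCA·DCA·BC·BD·BC·DCA·BC·BD·DCA·BD·ADD·BC·BD·BC·DCA·DCA·BD·ADD·BC·DCA·ADD·DCA·DCA
    A ↦ ADD
    B ↦ BC
    C ↦ BD
    D ↦ DCA

A->ADD, B->BC, C->BD, D->DCA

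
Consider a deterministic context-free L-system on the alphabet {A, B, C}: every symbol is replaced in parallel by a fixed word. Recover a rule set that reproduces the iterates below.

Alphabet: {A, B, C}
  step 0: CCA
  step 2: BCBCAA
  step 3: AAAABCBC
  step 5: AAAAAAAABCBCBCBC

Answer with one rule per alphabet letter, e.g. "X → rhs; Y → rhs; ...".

  step 2 ⇒ step 3: BCBCAA ⇒ A·A·A·A·BC·BC
    A ↦ BC
    B ↦ A
    C ↦ A

A->BC, B->A, C->A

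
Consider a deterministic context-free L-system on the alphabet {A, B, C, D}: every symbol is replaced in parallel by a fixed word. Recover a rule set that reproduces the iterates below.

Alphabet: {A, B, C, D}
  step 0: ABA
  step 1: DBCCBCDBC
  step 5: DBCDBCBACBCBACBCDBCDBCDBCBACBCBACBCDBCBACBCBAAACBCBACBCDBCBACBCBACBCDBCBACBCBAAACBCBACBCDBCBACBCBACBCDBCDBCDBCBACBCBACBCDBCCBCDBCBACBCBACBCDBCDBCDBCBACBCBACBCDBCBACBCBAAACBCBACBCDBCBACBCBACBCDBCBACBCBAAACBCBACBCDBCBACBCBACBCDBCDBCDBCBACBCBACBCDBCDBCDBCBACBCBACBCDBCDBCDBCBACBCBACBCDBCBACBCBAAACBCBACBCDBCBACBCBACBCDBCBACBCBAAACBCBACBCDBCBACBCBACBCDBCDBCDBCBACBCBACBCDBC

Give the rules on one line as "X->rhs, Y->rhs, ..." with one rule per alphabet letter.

  step 0 ⇒ step 1: ABA ⇒ DBC·CBC·DBC
    A ↦ DBC
    B ↦ CBC
    C ↦ BA  (constrained at step 1)
    D ↦ AA  (constrained at step 1)

A->DBC, B->CBC, C->BA, D->AA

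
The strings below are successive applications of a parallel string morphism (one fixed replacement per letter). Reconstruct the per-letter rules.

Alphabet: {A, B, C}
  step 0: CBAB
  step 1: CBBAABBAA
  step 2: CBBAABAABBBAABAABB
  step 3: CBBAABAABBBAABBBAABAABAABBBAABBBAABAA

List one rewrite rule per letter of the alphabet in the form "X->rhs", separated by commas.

  step 2 ⇒ step 3: CBBAABAABBBAABAABB ⇒ CB·BAA·BAA·B·B·BAA·B·B·BAA·BAA·BAA·B·B·BAA·B·B·BAA·BAA
    A ↦ B
    B ↦ BAA
    C ↦ CB

A->B, B->BAA, C->CB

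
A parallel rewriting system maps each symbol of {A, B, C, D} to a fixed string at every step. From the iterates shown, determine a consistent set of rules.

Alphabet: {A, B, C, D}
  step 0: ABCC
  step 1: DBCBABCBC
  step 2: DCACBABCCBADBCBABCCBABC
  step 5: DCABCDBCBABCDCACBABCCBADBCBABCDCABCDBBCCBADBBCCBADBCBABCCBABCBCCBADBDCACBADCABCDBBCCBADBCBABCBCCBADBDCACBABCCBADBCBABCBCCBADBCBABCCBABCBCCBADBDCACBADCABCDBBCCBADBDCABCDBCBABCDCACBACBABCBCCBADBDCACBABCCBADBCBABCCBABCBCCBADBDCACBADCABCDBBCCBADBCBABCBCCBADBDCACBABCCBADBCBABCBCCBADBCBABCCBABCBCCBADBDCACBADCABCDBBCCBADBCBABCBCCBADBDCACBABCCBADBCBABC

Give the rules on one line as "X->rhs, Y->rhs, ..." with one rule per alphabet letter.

A->DB, B->CBA, C->BC, D->DCA

  step 1 ⇒ step 2: DBCBABCBC ⇒ DCA·CBA·BC·CBA·DB·CBA·BC·CBA·BC
    A ↦ DB
    B ↦ CBA
    C ↦ BC
    D ↦ DCA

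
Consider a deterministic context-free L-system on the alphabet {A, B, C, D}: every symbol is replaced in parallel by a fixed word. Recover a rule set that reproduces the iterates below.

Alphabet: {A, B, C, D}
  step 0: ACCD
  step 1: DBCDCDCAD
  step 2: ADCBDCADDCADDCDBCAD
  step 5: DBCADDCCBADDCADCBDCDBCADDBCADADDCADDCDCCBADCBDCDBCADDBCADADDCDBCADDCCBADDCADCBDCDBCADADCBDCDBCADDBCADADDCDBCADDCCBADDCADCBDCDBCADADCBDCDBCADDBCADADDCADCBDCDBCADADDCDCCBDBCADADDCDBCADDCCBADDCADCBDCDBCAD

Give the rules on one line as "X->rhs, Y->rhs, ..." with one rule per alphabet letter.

A->DBC, B->CB, C->DC, D->AD

  step 1 ⇒ step 2: DBCDCDCAD ⇒ AD·CB·DC·AD·DC·AD·DC·DBC·AD
    A ↦ DBC
    B ↦ CB
    C ↦ DC
    D ↦ AD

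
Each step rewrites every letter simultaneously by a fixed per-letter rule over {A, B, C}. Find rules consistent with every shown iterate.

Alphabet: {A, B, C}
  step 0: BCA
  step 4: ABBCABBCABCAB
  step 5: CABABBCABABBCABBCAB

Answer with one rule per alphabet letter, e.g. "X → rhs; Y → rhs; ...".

  step 4 ⇒ step 5: ABBCABBCABCAB ⇒ C·AB·AB·B·C·AB·AB·B·C·AB·B·C·AB
    A ↦ C
    B ↦ AB
    C ↦ B

A->C, B->AB, C->B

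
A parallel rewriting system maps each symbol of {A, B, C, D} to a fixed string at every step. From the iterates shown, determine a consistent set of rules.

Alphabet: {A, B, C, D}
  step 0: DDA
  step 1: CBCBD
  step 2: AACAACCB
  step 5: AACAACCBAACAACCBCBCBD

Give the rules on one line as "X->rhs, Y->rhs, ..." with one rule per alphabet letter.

  step 1 ⇒ step 2: CBCBD ⇒ A·AC·A·AC·CB
    B ↦ AC
    C ↦ A
    D ↦ CB
  step 0 ⇒ step 1: DDA ⇒ CB·CB·D
    A ↦ D

A->D, B->AC, C->A, D->CB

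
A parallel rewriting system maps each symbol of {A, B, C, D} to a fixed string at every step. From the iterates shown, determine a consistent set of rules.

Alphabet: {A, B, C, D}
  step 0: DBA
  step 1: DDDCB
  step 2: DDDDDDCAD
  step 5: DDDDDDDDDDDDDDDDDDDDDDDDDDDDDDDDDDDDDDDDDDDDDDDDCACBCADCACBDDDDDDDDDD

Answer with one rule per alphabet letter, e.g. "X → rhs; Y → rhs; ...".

A->CB, B->D, C->CA, D->DD

  step 1 ⇒ step 2: DDDCB ⇒ DD·DD·DD·CA·D
    B ↦ D
    C ↦ CA
    D ↦ DD
  step 0 ⇒ step 1: DBA ⇒ DD·D·CB
    A ↦ CB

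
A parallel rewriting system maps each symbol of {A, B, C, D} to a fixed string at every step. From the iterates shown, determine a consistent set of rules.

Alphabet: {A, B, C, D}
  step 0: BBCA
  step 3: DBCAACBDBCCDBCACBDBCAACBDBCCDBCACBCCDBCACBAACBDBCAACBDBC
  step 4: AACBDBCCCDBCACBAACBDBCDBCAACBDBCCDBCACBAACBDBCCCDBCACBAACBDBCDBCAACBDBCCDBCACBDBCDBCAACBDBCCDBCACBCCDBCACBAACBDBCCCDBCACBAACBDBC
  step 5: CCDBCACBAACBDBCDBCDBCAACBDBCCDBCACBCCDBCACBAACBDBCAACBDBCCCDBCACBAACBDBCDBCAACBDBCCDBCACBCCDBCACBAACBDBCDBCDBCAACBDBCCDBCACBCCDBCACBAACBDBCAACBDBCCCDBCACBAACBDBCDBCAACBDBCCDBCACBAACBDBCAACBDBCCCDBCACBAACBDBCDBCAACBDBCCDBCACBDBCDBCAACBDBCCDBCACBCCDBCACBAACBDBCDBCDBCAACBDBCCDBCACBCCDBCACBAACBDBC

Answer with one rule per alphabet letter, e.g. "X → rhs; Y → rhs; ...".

  step 4 ⇒ step 5: AACBDBCCCDBCACBAACBDBCDBCAACBDBCCDBCACBAACBDBCCCDBCACBAACBDBCDBCAACBDBCCDBCACBDBCDBCAACBDBCCDBCACBCCDBCACBAACBDBCCCDBCACBAACBDBC ⇒ C·C·DBC·ACB·A·ACB·DBC·DBC·DBC·A·ACB·DBC·C·DBC·ACB·C·C·DBC·ACB·A·ACB·DBC·A·ACB·DBC·C·C·DBC·ACB·A·ACB·DBC·DBC·A·ACB·DBC·C·DBC·ACB·C·C·DBC·ACB·A·ACB·DBC·DBC·DBC·A·ACB·DBC·C·DBC·ACB·C·C·DBC·ACB·A·ACB·DBC·A·ACB·DBC·C·C·DBC·ACB·A·ACB·DBC·DBC·A·ACB·DBC·C·DBC·ACB·A·ACB·DBC·A·ACB·DBC·C·C·DBC·ACB·A·ACB·DBC·DBC·A·ACB·DBC·C·DBC·ACB·DBC·DBC·A·ACB·DBC·C·DBC·ACB·C·C·DBC·ACB·A·ACB·DBC·DBC·DBC·A·ACB·DBC·C·DBC·ACB·C·C·DBC·ACB·A·ACB·DBC
    A ↦ C
    B ↦ ACB
    C ↦ DBC
    D ↦ A

A->C, B->ACB, C->DBC, D->A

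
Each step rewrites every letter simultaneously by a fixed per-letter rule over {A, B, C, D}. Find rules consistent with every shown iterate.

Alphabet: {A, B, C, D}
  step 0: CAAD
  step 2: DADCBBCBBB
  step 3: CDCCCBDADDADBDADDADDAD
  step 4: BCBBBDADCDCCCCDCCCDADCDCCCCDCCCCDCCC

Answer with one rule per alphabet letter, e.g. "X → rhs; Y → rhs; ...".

  step 3 ⇒ step 4: CDCCCBDADDADBDADDADDAD ⇒ B·C·B·B·B·DAD·C·DCC·C·C·DCC·C·DAD·C·DCC·C·C·DCC·C·C·DCC·C
    A ↦ DCC
    B ↦ DAD
    C ↦ B
    D ↦ C

A->DCC, B->DAD, C->B, D->C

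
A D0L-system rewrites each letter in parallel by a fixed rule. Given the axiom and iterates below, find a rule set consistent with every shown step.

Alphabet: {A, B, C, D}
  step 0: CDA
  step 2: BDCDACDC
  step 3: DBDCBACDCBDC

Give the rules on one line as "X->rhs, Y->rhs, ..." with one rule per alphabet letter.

A->AC, B->D, C->DC, D->B

  step 2 ⇒ step 3: BDCDACDC ⇒ D·B·DC·B·AC·DC·B·DC
    A ↦ AC
    B ↦ D
    C ↦ DC
    D ↦ B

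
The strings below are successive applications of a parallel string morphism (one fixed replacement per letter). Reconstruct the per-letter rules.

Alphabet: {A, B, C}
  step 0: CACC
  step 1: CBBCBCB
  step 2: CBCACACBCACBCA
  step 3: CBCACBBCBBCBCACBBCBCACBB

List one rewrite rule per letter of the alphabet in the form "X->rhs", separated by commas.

  step 2 ⇒ step 3: CBCACACBCACBCA ⇒ CB·CA·CB·B·CB·B·CB·CA·CB·B·CB·CA·CB·B
    A ↦ B
    B ↦ CA
    C ↦ CB

A->B, B->CA, C->CB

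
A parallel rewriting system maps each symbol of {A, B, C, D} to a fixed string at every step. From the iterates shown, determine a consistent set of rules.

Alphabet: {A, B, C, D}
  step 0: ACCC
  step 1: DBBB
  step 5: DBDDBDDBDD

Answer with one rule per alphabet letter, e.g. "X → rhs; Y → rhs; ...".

A->D, B->CA, C->B, D->A

  step 0 ⇒ step 1: ACCC ⇒ D·B·B·B
    A ↦ D
    C ↦ B
    B ↦ CA  (constrained at step 1)
    D ↦ A  (constrained at step 1)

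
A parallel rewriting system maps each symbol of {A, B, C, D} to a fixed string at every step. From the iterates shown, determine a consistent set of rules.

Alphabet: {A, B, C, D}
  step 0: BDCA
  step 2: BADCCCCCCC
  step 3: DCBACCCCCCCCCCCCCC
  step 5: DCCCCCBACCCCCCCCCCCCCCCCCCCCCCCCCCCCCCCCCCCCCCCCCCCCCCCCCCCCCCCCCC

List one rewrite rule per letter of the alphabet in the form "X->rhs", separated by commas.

  step 2 ⇒ step 3: BADCCCCCCC ⇒ D·C·BA·CC·CC·CC·CC·CC·CC·CC
    A ↦ C
    B ↦ D
    C ↦ CC
    D ↦ BA

A->C, B->D, C->CC, D->BA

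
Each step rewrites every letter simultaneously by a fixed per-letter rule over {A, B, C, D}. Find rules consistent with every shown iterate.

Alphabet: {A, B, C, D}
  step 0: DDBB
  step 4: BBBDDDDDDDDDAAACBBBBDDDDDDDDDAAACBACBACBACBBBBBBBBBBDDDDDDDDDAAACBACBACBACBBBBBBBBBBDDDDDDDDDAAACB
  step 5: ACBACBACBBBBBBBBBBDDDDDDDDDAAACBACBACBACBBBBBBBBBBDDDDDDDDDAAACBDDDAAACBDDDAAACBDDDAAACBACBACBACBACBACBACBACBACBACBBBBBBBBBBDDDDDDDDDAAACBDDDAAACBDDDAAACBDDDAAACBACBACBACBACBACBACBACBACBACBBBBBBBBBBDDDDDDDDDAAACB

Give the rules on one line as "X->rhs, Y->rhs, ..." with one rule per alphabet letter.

  step 4 ⇒ step 5: BBBDDDDDDDDDAAACBBBBDDDDDDDDDAAACBACBACBACBBBBBBBBBBDDDDDDDDDAAACBACBACBACBBBBBBBBBBDDDDDDDDDAAACB ⇒ ACB·ACB·ACB·B·B·B·B·B·B·B·B·B·DDD·DDD·DDD·AA·ACB·ACB·ACB·ACB·B·B·B·B·B·B·B·B·B·DDD·DDD·DDD·AA·ACB·DDD·AA·ACB·DDD·AA·ACB·DDD·AA·ACB·ACB·ACB·ACB·ACB·ACB·ACB·ACB·ACB·ACB·B·B·B·B·B·B·B·B·B·DDD·DDD·DDD·AA·ACB·DDD·AA·ACB·DDD·AA·ACB·DDD·AA·ACB·ACB·ACB·ACB·ACB·ACB·ACB·ACB·ACB·ACB·B·B·B·B·B·B·B·B·B·DDD·DDD·DDD·AA·ACB
    A ↦ DDD
    B ↦ ACB
    C ↦ AA
    D ↦ B

A->DDD, B->ACB, C->AA, D->B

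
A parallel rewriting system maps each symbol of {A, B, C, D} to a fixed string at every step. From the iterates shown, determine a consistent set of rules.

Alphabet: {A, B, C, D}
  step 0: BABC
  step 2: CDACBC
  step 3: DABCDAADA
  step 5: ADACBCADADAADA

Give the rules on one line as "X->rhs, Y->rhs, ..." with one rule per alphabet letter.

A->C, B->A, C->DA, D->B

  step 2 ⇒ step 3: CDACBC ⇒ DA·B·C·DA·A·DA
    A ↦ C
    B ↦ A
    C ↦ DA
    D ↦ B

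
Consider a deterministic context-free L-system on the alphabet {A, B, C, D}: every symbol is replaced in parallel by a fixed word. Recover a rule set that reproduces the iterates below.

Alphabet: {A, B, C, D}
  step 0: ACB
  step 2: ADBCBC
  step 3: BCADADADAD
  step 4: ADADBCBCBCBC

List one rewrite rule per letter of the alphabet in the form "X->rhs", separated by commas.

A->B, B->AD, C->AD, D->C

  step 3 ⇒ step 4: BCADADADAD ⇒ AD·AD·B·C·B·C·B·C·B·C
    A ↦ B
    B ↦ AD
    C ↦ AD
    D ↦ C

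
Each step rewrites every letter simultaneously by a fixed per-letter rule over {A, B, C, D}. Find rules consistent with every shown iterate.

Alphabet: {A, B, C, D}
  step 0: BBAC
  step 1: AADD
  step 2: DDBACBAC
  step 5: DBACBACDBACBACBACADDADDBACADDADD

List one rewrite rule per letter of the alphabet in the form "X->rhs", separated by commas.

  step 1 ⇒ step 2: AADD ⇒ D·D·BAC·BAC
    A ↦ D
    D ↦ BAC
  step 0 ⇒ step 1: BBAC ⇒ A·A·D·D
    B ↦ A
  step 0 ⇒ step 1: BBAC ⇒ A·A·D·D
    C ↦ D

A->D, B->A, C->D, D->BAC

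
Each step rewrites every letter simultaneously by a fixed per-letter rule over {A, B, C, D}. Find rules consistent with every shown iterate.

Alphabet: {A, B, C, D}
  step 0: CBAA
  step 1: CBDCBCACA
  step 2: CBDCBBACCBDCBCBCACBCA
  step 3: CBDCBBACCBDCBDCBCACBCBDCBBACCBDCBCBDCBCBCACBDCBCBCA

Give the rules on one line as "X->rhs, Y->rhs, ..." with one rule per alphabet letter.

A->CA, B->DCB, C->CB, D->BAC

  step 2 ⇒ step 3: CBDCBBACCBDCBCBCACBCA ⇒ CB·DCB·BAC·CB·DCB·DCB·CA·CB·CB·DCB·BAC·CB·DCB·CB·DCB·CB·CA·CB·DCB·CB·CA
    A ↦ CA
    B ↦ DCB
    C ↦ CB
    D ↦ BAC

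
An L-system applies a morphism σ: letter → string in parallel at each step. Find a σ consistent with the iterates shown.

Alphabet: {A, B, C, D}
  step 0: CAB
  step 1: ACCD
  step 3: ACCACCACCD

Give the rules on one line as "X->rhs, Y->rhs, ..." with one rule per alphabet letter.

A->C, B->D, C->AC, D->AB

  step 0 ⇒ step 1: CAB ⇒ AC·C·D
    A ↦ C
    B ↦ D
    C ↦ AC
    D ↦ AB  (constrained at step 1)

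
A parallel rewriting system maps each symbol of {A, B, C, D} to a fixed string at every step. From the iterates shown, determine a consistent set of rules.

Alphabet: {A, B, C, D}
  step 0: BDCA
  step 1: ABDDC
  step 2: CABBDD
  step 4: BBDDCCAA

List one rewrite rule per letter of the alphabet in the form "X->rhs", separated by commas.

A->C, B->A, C->DD, D->B

  step 1 ⇒ step 2: ABDDC ⇒ C·A·B·B·DD
    A ↦ C
    B ↦ A
    C ↦ DD
    D ↦ B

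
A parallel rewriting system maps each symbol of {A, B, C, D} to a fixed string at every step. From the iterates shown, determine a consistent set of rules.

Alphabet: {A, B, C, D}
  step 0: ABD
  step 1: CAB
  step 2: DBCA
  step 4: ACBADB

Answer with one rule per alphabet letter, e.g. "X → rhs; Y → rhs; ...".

  step 1 ⇒ step 2: CAB ⇒ DB·C·A
    A ↦ C
    B ↦ A
    C ↦ DB
  step 0 ⇒ step 1: ABD ⇒ C·A·B
    D ↦ B

A->C, B->A, C->DB, D->B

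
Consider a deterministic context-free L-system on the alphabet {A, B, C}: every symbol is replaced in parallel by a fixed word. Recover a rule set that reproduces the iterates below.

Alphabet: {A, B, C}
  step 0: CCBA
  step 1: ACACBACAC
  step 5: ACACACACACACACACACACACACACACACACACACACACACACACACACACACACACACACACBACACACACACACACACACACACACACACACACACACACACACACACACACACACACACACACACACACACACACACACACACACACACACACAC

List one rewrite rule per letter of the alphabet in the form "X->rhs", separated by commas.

A->AC, B->BAC, C->AC

  step 0 ⇒ step 1: CCBA ⇒ AC·AC·BAC·AC
    A ↦ AC
    B ↦ BAC
    C ↦ AC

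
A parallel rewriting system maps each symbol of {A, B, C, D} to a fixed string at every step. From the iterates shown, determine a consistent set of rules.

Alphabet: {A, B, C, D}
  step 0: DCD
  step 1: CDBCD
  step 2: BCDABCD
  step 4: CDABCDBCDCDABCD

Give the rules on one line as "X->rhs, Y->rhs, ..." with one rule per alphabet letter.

A->CD, B->A, C->B, D->CD

  step 1 ⇒ step 2: CDBCD ⇒ B·CD·A·B·CD
    B ↦ A
    C ↦ B
    D ↦ CD
    A ↦ CD  (constrained at step 2)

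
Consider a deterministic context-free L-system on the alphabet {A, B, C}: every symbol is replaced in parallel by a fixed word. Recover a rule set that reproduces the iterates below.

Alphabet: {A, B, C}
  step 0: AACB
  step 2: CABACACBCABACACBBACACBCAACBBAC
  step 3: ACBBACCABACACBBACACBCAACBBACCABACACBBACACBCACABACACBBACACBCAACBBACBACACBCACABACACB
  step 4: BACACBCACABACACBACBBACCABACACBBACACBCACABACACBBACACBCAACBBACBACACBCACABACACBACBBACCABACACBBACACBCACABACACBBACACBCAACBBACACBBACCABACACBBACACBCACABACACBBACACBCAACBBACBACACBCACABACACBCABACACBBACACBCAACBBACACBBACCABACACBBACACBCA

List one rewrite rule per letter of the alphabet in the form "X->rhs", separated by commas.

A->BAC, B->CA, C->ACB

  step 3 ⇒ step 4: ACBBACCABACACBBACACBCAACBBACCABACACBBACACBCACABACACBBACACBCAACBBACBACACBCACABACACB ⇒ BAC·ACB·CA·CA·BAC·ACB·ACB·BAC·CA·BAC·ACB·BAC·ACB·CA·CA·BAC·ACB·BAC·ACB·CA·ACB·BAC·BAC·ACB·CA·CA·BAC·ACB·ACB·BAC·CA·BAC·ACB·BAC·ACB·CA·CA·BAC·ACB·BAC·ACB·CA·ACB·BAC·ACB·BAC·CA·BAC·ACB·BAC·ACB·CA·CA·BAC·ACB·BAC·ACB·CA·ACB·BAC·BAC·ACB·CA·CA·BAC·ACB·CA·BAC·ACB·BAC·ACB·CA·ACB·BAC·ACB·BAC·CA·BAC·ACB·BAC·ACB·CA
    A ↦ BAC
    B ↦ CA
    C ↦ ACB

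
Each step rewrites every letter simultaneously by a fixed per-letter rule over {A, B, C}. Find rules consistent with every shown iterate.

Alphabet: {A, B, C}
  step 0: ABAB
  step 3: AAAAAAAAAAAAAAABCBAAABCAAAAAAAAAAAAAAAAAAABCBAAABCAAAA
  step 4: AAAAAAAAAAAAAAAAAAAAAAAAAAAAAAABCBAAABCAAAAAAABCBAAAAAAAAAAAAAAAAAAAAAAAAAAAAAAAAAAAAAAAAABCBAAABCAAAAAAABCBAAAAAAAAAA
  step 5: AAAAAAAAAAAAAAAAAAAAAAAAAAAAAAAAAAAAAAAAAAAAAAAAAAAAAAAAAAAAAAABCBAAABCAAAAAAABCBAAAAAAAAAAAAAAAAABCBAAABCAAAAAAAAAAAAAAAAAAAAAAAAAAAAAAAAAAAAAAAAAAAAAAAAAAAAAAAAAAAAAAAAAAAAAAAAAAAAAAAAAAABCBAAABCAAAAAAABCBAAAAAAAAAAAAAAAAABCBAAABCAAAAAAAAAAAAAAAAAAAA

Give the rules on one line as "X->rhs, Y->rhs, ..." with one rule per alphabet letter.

  step 4 ⇒ step 5: AAAAAAAAAAAAAAAAAAAAAAAAAAAAAAABCBAAABCAAAAAAABCBAAAAAAAAAAAAAAAAAAAAAAAAAAAAAAAAAAAAAAAAABCBAAABCAAAAAAABCBAAAAAAAAAA ⇒ AA·AA·AA·AA·AA·AA·AA·AA·AA·AA·AA·AA·AA·AA·AA·AA·AA·AA·AA·AA·AA·AA·AA·AA·AA·AA·AA·AA·AA·AA·AA·ABC·BAA·ABC·AA·AA·AA·ABC·BAA·AA·AA·AA·AA·AA·AA·AA·ABC·BAA·ABC·AA·AA·AA·AA·AA·AA·AA·AA·AA·AA·AA·AA·AA·AA·AA·AA·AA·AA·AA·AA·AA·AA·AA·AA·AA·AA·AA·AA·AA·AA·AA·AA·AA·AA·AA·AA·AA·AA·AA·AA·AA·ABC·BAA·ABC·AA·AA·AA·ABC·BAA·AA·AA·AA·AA·AA·AA·AA·ABC·BAA·ABC·AA·AA·AA·AA·AA·AA·AA·AA·AA·AA
    A ↦ AA
    B ↦ ABC
    C ↦ BAA

A->AA, B->ABC, C->BAA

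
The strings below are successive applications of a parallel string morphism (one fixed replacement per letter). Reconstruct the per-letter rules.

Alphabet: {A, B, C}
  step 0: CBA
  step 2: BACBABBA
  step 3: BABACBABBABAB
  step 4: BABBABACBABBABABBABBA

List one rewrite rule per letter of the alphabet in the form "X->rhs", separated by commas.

A->B, B->BA, C->AC

  step 3 ⇒ step 4: BABACBABBABAB ⇒ BA·B·BA·B·AC·BA·B·BA·BA·B·BA·B·BA
    A ↦ B
    B ↦ BA
    C ↦ AC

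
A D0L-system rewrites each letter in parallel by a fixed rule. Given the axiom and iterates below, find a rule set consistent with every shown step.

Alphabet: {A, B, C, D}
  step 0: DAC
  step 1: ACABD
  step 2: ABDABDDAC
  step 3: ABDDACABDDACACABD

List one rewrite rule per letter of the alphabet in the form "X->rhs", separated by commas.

  step 2 ⇒ step 3: ABDABDDAC ⇒ AB·DD·AC·AB·DD·AC·AC·AB·D
    A ↦ AB
    B ↦ DD
    C ↦ D
    D ↦ AC

A->AB, B->DD, C->D, D->AC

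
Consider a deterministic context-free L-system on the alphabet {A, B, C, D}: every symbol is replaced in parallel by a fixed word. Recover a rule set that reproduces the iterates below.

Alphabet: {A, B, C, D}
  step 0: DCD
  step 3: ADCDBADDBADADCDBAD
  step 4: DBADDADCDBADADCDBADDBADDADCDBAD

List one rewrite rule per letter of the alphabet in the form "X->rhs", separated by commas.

A->DB, B->C, C->D, D->AD

  step 3 ⇒ step 4: ADCDBADDBADADCDBAD ⇒ DB·AD·D·AD·C·DB·AD·AD·C·DB·AD·DB·AD·D·AD·C·DB·AD
    A ↦ DB
    B ↦ C
    C ↦ D
    D ↦ AD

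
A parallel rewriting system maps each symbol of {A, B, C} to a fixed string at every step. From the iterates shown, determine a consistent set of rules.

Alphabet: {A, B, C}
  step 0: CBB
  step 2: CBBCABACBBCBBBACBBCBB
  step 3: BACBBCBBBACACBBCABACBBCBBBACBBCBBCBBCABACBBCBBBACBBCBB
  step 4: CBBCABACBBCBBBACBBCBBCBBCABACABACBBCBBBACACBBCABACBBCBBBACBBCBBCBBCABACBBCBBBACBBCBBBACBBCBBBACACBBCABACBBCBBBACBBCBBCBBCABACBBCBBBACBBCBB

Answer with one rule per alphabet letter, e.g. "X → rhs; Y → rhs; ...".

  step 3 ⇒ step 4: BACBBCBBBACACBBCABACBBCBBBACBBCBBCBBCABACBBCBBBACBBCBB ⇒ CBB·CA·BA·CBB·CBB·BA·CBB·CBB·CBB·CA·BA·CA·BA·CBB·CBB·BA·CA·CBB·CA·BA·CBB·CBB·BA·CBB·CBB·CBB·CA·BA·CBB·CBB·BA·CBB·CBB·BA·CBB·CBB·BA·CA·CBB·CA·BA·CBB·CBB·BA·CBB·CBB·CBB·CA·BA·CBB·CBB·BA·CBB·CBB
    A ↦ CA
    B ↦ CBB
    C ↦ BA

A->CA, B->CBB, C->BA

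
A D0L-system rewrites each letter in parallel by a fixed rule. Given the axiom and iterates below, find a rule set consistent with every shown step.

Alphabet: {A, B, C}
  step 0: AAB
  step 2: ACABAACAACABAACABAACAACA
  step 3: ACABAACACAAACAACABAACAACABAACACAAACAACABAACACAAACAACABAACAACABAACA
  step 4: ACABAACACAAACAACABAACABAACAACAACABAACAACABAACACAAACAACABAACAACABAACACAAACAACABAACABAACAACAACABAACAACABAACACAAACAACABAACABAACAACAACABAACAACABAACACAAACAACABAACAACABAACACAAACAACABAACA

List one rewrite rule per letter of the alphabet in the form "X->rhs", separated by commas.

  step 3 ⇒ step 4: ACABAACACAAACAACABAACAACABAACACAAACAACABAACACAAACAACABAACAACABAACA ⇒ ACA·BA·ACA·CAA·ACA·ACA·BA·ACA·BA·ACA·ACA·ACA·BA·ACA·ACA·BA·ACA·CAA·ACA·ACA·BA·ACA·ACA·BA·ACA·CAA·ACA·ACA·BA·ACA·BA·ACA·ACA·ACA·BA·ACA·ACA·BA·ACA·CAA·ACA·ACA·BA·ACA·BA·ACA·ACA·ACA·BA·ACA·ACA·BA·ACA·CAA·ACA·ACA·BA·ACA·ACA·BA·ACA·CAA·ACA·ACA·BA·ACA
    A ↦ ACA
    B ↦ CAA
    C ↦ BA

A->ACA, B->CAA, C->BA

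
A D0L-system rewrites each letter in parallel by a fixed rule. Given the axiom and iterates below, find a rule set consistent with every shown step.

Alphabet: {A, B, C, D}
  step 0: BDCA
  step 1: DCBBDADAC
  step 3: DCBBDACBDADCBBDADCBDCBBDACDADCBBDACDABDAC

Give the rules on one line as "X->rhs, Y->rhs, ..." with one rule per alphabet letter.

  step 0 ⇒ step 1: BDCA ⇒ DCB·B·DA·DAC
    A ↦ DAC
    B ↦ DCB
    C ↦ DA
    D ↦ B

A->DAC, B->DCB, C->DA, D->B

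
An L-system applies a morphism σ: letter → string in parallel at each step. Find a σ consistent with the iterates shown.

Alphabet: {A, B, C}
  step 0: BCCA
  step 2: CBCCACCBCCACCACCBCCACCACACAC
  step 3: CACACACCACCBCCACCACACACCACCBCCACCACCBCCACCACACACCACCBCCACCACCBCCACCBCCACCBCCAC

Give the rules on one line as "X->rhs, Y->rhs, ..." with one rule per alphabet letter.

A->CBC, B->A, C->CAC

  step 2 ⇒ step 3: CBCCACCBCCACCACCBCCACCACACAC ⇒ CAC·A·CAC·CAC·CBC·CAC·CAC·A·CAC·CAC·CBC·CAC·CAC·CBC·CAC·CAC·A·CAC·CAC·CBC·CAC·CAC·CBC·CAC·CBC·CAC·CBC·CAC
    A ↦ CBC
    B ↦ A
    C ↦ CAC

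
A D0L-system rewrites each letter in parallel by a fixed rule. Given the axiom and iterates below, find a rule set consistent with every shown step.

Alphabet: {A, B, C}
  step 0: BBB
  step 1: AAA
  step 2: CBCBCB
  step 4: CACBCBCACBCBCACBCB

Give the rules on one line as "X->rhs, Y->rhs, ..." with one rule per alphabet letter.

A->CB, B->A, C->CA

  step 1 ⇒ step 2: AAA ⇒ CB·CB·CB
    A ↦ CB
  step 0 ⇒ step 1: BBB ⇒ A·A·A
    B ↦ A
    C ↦ CA  (constrained at step 2)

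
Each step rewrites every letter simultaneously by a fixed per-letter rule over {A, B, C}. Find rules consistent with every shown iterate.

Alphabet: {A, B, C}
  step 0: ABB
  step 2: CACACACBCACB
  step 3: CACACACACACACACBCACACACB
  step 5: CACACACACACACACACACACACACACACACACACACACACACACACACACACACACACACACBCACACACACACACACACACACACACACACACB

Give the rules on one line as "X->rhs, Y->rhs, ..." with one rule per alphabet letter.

A->CA, B->CB, C->CA

  step 2 ⇒ step 3: CACACACBCACB ⇒ CA·CA·CA·CA·CA·CA·CA·CB·CA·CA·CA·CB
    A ↦ CA
    B ↦ CB
    C ↦ CA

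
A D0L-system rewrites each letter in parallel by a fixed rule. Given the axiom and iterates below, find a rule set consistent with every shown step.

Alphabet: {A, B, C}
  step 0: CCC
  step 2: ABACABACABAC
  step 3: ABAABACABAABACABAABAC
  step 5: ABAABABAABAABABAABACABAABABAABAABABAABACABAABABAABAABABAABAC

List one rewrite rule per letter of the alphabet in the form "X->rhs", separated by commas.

A->AB, B->A, C->AC

  step 2 ⇒ step 3: ABACABACABAC ⇒ AB·A·AB·AC·AB·A·AB·AC·AB·A·AB·AC
    A ↦ AB
    B ↦ A
    C ↦ AC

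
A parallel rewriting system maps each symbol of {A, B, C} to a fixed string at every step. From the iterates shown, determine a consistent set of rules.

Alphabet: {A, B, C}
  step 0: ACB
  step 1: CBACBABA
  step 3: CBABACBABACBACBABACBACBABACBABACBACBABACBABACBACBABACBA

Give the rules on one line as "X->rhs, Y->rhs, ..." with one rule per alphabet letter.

  step 0 ⇒ step 1: ACB ⇒ CBA·CBA·BA
    A ↦ CBA
    B ↦ BA
    C ↦ CBA

A->CBA, B->BA, C->CBA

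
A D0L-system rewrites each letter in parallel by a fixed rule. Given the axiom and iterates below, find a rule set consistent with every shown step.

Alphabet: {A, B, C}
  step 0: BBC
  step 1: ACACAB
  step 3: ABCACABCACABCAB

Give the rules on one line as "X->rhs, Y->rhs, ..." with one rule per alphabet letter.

  step 0 ⇒ step 1: BBC ⇒ AC·AC·AB
    B ↦ AC
    C ↦ AB
    A ↦ C  (constrained at step 1)

A->C, B->AC, C->AB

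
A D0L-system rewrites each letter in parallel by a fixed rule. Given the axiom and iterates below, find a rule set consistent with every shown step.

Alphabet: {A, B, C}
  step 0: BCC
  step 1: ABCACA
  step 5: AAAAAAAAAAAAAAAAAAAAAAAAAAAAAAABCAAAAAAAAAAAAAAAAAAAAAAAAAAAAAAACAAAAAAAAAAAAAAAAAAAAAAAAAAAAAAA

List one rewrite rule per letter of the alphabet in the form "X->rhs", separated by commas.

  step 0 ⇒ step 1: BCC ⇒ AB·CA·CA
    B ↦ AB
    C ↦ CA
    A ↦ AA  (constrained at step 1)

A->AA, B->AB, C->CA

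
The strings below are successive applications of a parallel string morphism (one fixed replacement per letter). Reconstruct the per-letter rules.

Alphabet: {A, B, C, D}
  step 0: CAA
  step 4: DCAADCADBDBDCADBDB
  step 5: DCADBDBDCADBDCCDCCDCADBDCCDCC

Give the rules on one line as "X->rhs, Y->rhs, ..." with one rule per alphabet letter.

A->DB, B->C, C->A, D->DC

  step 4 ⇒ step 5: DCAADCADBDBDCADBDB ⇒ DC·A·DB·DB·DC·A·DB·DC·C·DC·C·DC·A·DB·DC·C·DC·C
    A ↦ DB
    B ↦ C
    C ↦ A
    D ↦ DC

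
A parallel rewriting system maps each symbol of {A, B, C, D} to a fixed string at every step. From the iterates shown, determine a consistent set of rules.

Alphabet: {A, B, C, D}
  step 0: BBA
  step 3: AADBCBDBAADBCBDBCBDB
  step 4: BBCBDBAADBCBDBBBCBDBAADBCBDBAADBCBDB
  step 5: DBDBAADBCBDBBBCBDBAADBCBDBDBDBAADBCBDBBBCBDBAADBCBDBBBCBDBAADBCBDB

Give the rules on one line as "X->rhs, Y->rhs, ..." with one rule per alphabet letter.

  step 4 ⇒ step 5: BBCBDBAADBCBDBBBCBDBAADBCBDBAADBCBDB ⇒ DB·DB·AA·DB·CB·DB·B·B·CB·DB·AA·DB·CB·DB·DB·DB·AA·DB·CB·DB·B·B·CB·DB·AA·DB·CB·DB·B·B·CB·DB·AA·DB·CB·DB
    A ↦ B
    B ↦ DB
    C ↦ AA
    D ↦ CB

A->B, B->DB, C->AA, D->CB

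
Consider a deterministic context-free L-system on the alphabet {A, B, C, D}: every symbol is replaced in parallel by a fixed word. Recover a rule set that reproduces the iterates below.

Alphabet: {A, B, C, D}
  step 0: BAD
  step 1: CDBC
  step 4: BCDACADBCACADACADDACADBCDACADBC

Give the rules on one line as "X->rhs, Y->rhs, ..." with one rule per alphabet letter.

A->D, B->C, C->ACA, D->BC

  step 0 ⇒ step 1: BAD ⇒ C·D·BC
    A ↦ D
    B ↦ C
    D ↦ BC
    C ↦ ACA  (constrained at step 1)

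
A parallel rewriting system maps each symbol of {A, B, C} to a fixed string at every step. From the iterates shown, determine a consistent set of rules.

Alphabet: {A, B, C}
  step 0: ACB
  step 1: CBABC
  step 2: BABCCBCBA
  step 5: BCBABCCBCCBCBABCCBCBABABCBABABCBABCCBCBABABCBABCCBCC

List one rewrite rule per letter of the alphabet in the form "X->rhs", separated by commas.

  step 1 ⇒ step 2: CBABC ⇒ BA·BC·C·BC·BA
    A ↦ C
    B ↦ BC
    C ↦ BA

A->C, B->BC, C->BA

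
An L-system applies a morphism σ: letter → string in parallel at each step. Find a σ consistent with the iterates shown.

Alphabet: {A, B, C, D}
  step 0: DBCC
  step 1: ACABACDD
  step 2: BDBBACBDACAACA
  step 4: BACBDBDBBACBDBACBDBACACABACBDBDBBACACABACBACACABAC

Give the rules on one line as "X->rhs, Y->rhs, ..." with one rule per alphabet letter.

  step 1 ⇒ step 2: ACABACDD ⇒ B·D·B·BAC·B·D·ACA·ACA
    A ↦ B
    B ↦ BAC
    C ↦ D
    D ↦ ACA

A->B, B->BAC, C->D, D->ACA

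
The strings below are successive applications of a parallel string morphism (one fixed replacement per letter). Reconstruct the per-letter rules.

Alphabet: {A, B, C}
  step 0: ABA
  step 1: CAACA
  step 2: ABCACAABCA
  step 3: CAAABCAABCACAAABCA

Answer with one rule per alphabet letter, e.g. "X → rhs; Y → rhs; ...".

  step 2 ⇒ step 3: ABCACAABCA ⇒ CA·A·AB·CA·AB·CA·CA·A·AB·CA
    A ↦ CA
    B ↦ A
    C ↦ AB

A->CA, B->A, C->AB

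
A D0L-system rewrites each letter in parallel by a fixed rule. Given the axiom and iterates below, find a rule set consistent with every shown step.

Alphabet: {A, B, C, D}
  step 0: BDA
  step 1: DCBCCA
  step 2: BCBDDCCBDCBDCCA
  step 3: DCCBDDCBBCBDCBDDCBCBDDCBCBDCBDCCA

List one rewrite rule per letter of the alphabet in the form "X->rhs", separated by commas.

A->CCA, B->DC, C->CBD, D->B

  step 2 ⇒ step 3: BCBDDCCBDCBDCCA ⇒ DC·CBD·DC·B·B·CBD·CBD·DC·B·CBD·DC·B·CBD·CBD·CCA
    A ↦ CCA
    B ↦ DC
    C ↦ CBD
    D ↦ B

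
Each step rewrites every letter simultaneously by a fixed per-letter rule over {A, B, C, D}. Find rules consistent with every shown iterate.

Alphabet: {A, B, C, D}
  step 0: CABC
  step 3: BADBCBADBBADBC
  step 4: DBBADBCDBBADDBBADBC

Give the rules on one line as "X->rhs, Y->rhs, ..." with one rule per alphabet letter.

  step 3 ⇒ step 4: BADBCBADBBADBC ⇒ D·B·BA·D·BC·D·B·BA·D·D·B·BA·D·BC
    A ↦ B
    B ↦ D
    C ↦ BC
    D ↦ BA

A->B, B->D, C->BC, D->BA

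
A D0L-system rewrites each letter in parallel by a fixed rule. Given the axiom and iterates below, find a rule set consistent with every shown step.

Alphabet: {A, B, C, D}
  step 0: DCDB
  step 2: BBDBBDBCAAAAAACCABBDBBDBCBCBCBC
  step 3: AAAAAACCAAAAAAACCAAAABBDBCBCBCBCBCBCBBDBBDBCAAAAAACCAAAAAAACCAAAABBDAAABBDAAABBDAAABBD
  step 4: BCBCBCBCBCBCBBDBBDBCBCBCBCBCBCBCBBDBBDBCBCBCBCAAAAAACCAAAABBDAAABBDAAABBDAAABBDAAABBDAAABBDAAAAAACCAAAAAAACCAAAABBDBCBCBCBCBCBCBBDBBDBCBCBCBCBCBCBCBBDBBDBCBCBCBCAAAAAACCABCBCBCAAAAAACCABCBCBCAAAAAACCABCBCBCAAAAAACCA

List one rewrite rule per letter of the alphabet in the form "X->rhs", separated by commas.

A->BC, B->AAA, C->BBD, D->CCA

  step 3 ⇒ step 4: AAAAAACCAAAAAAACCAAAABBDBCBCBCBCBCBCBBDBBDBCAAAAAACCAAAAAAACCAAAABBDAAABBDAAABBDAAABBD ⇒ BC·BC·BC·BC·BC·BC·BBD·BBD·BC·BC·BC·BC·BC·BC·BC·BBD·BBD·BC·BC·BC·BC·AAA·AAA·CCA·AAA·BBD·AAA·BBD·AAA·BBD·AAA·BBD·AAA·BBD·AAA·BBD·AAA·AAA·CCA·AAA·AAA·CCA·AAA·BBD·BC·BC·BC·BC·BC·BC·BBD·BBD·BC·BC·BC·BC·BC·BC·BC·BBD·BBD·BC·BC·BC·BC·AAA·AAA·CCA·BC·BC·BC·AAA·AAA·CCA·BC·BC·BC·AAA·AAA·CCA·BC·BC·BC·AAA·AAA·CCA
    A ↦ BC
    B ↦ AAA
    C ↦ BBD
    D ↦ CCA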